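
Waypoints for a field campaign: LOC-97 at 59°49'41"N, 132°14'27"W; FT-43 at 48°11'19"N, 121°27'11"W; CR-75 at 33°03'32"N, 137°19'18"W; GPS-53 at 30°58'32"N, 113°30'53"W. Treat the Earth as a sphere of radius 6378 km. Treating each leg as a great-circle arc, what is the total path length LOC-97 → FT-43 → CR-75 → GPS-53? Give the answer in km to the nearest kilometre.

LOC-97: φ = +59.82806°, λ = -132.24083°
FT-43: φ = +48.18861°, λ = -121.45306°
CR-75: φ = +33.05889°, λ = -137.32167°
GPS-53: φ = +30.97556°, λ = -113.51472°
LOC-97→FT-43: c = 0.230663 rad, d = 1471.17 km
FT-43→CR-75: c = 0.336112 rad, d = 2143.72 km
CR-75→GPS-53: c = 0.353418 rad, d = 2254.10 km
Total = 1471.17 + 2143.72 + 2254.10 = 5869.00 km

5869 km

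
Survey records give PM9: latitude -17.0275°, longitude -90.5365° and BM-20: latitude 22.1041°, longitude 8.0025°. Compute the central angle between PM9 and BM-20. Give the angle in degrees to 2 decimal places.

103.99°

Δφ = 39.1316°,  Δλ = 98.5390°
a = sin²(Δφ/2) + cos φ₁ cos φ₂ sin²(Δλ/2) = 0.620864
c = 2·arcsin(√a) = 1.814943 rad = 103.9886°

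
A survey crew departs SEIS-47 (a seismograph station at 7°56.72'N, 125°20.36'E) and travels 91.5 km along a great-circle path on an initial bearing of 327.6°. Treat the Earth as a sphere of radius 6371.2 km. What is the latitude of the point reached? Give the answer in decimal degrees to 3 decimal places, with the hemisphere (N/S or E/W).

SEIS-47: φ = +7.94533°, λ = +125.33933°
δ = d/R = 91.5/6371.2 = 0.014362 rad
φ₂ = arcsin(sin φ₁ cos δ + cos φ₁ sin δ cos θ)
   = arcsin(0.13823·0.99990 + 0.99040·0.01436·0.84433) = 8.63985°
λ₂ = λ₁ + atan2(sin θ sin δ cos φ₁, cos δ − sin φ₁ sin φ₂) = 124.89338°

8.640°N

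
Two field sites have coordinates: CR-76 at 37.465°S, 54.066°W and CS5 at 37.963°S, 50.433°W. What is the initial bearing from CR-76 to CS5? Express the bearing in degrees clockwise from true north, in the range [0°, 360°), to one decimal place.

Δλ = 3.6330°
y = sin Δλ · cos φ₂ = 0.049958
x = cos φ₁ sin φ₂ − sin φ₁ cos φ₂ cos Δλ = -0.009655
θ = atan2(y, x) = 100.9387° → 100.9387° (mod 360°)

100.9°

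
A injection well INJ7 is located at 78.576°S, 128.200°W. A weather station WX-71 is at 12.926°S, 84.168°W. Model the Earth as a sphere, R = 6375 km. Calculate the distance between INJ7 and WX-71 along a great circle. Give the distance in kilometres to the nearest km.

7679 km

Δφ = 65.6500°,  Δλ = 44.0320°
a = sin²(Δφ/2) + cos φ₁ cos φ₂ sin²(Δλ/2) = 0.320973
c = 2·arcsin(√a) = 1.204614 rad = 69.0193°
d = R·c = 6375 × 1.204614 = 7679.4 km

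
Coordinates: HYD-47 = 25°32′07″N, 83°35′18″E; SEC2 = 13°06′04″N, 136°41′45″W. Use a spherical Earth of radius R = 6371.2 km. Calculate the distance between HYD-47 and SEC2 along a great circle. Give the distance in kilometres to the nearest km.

HYD-47: φ = +25.53528°, λ = +83.58833°
SEC2: φ = +13.10111°, λ = -136.69583°
Δφ = -12.4342°,  Δλ = 139.7158°
a = sin²(Δφ/2) + cos φ₁ cos φ₂ sin²(Δλ/2) = 0.786353
c = 2·arcsin(√a) = 2.180599 rad = 124.9391°
d = R·c = 6371.2 × 2.180599 = 13893.0 km

13893 km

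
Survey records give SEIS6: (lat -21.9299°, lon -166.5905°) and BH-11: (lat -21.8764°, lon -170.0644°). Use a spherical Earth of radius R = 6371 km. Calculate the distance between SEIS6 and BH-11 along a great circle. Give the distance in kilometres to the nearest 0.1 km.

358.4 km

Δφ = 0.0535°,  Δλ = -3.4739°
a = sin²(Δφ/2) + cos φ₁ cos φ₂ sin²(Δλ/2) = 0.000791
c = 2·arcsin(√a) = 0.056261 rad = 3.2235°
d = R·c = 6371 × 0.056261 = 358.4 km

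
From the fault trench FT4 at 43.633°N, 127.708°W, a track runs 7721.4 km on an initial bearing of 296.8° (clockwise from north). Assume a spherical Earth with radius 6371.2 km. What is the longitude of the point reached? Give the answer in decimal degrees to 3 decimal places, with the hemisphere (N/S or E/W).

139.750°E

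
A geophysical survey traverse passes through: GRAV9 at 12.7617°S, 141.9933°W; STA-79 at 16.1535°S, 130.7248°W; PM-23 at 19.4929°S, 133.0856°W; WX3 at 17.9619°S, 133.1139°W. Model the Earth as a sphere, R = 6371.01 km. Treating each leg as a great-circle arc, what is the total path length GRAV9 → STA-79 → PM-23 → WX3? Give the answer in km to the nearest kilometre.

1888 km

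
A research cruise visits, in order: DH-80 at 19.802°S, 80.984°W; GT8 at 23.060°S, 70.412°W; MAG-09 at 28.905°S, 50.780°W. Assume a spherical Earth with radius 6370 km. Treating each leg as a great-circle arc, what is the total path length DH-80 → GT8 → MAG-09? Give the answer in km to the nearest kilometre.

DH-80→GT8: c = 0.180863 rad, d = 1152.10 km
GT8→MAG-09: c = 0.323971 rad, d = 2063.69 km
Total = 1152.10 + 2063.69 = 3215.79 km

3216 km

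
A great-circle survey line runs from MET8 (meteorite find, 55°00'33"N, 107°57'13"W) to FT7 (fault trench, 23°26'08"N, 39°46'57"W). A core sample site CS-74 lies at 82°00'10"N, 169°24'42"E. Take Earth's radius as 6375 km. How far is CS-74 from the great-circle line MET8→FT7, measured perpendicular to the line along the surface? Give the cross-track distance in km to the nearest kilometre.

3666 km

MET8: φ = +55.00917°, λ = -107.95361°
FT7: φ = +23.43556°, λ = -39.78250°
CS-74: φ = +82.00278°, λ = +169.41167°
δ₁₃ = central angle MET8→CS-74 = 0.606753 rad  (haversine)
θ₁₃ = bearing MET8→CS-74 = 345.997°,  θ₁₂ = bearing MET8→FT7 = 93.455°
dₓₜ = R·arcsin(sin δ₁₃ · sin(θ₁₃ − θ₁₂)) = 6375·arcsin(0.57020·sin(252.541°)) = -3666.392 km
|dₓₜ| = 3666.392 km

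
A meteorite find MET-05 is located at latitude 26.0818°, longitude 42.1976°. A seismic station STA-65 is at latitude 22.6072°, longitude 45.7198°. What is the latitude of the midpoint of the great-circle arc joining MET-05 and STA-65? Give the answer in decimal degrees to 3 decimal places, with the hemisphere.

Bx = cos φ₂ cos Δλ = 0.921418,  By = cos φ₂ sin Δλ = 0.056715
φₘ = atan2(sin φ₁ + sin φ₂, √((cos φ₁ + Bx)² + By²)) = 24.35467°
λₘ = λ₁ + atan2(By, cos φ₁ + Bx) = 43.98288°

24.355°N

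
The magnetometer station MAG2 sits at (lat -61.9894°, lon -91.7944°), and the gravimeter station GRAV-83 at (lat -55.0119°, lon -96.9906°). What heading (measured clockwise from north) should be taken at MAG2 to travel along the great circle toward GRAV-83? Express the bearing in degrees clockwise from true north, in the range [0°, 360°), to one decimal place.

336.5°

Δλ = -5.1962°
y = sin Δλ · cos φ₂ = -0.051931
x = cos φ₁ sin φ₂ − sin φ₁ cos φ₂ cos Δλ = 0.119399
θ = atan2(y, x) = -23.5061° → 336.4939° (mod 360°)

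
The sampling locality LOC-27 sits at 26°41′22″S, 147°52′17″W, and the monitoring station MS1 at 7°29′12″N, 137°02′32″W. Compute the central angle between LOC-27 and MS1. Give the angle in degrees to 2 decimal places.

35.75°

LOC-27: φ = -26.68944°, λ = -147.87139°
MS1: φ = +7.48667°, λ = -137.04222°
Δφ = 34.1761°,  Δλ = 10.8292°
a = sin²(Δφ/2) + cos φ₁ cos φ₂ sin²(Δλ/2) = 0.094230
c = 2·arcsin(√a) = 0.624014 rad = 35.7534°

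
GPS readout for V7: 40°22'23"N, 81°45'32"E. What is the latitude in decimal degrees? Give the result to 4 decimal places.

40° + 22′/60 + 23″/3600 = 40 + 0.36667 + 0.00639 = 40.3731°

40.3731°N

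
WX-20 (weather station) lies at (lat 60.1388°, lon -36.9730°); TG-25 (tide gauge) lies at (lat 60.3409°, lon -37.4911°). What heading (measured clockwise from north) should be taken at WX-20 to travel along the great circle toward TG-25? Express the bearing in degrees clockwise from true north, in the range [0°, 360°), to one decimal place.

308.4°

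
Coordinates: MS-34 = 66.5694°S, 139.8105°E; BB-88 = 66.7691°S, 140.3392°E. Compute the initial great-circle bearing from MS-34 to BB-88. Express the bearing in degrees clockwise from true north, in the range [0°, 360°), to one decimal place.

133.9°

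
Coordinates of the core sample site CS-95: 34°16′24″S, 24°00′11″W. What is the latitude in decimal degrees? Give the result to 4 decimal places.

34.2733°S

34° + 16′/60 + 24″/3600 = 34 + 0.26667 + 0.00667 = 34.2733°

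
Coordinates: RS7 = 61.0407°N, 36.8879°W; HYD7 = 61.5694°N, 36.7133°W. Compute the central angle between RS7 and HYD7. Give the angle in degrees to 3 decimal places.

0.535°

Δφ = 0.5287°,  Δλ = 0.1746°
a = sin²(Δφ/2) + cos φ₁ cos φ₂ sin²(Δλ/2) = 0.000022
c = 2·arcsin(√a) = 0.009343 rad = 0.5353°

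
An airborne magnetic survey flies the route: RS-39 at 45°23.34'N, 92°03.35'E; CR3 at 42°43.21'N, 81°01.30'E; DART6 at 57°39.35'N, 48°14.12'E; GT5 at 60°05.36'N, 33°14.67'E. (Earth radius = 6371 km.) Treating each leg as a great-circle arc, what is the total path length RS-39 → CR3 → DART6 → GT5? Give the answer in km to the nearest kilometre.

4651 km

RS-39: φ = +45.38900°, λ = +92.05583°
CR3: φ = +42.72017°, λ = +81.02167°
DART6: φ = +57.65583°, λ = +48.23533°
GT5: φ = +60.08933°, λ = +33.24450°
RS-39→CR3: c = 0.145889 rad, d = 929.46 km
CR3→DART6: c = 0.442695 rad, d = 2820.41 km
DART6→GT5: c = 0.141405 rad, d = 900.89 km
Total = 929.46 + 2820.41 + 900.89 = 4650.76 km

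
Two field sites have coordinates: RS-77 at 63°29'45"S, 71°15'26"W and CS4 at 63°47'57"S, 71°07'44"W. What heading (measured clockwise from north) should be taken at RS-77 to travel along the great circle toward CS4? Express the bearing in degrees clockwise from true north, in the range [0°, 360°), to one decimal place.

169.4°

RS-77: φ = -63.49583°, λ = -71.25722°
CS4: φ = -63.79917°, λ = -71.12889°
Δλ = 0.1283°
y = sin Δλ · cos φ₂ = 0.000989
x = cos φ₁ sin φ₂ − sin φ₁ cos φ₂ cos Δλ = -0.005295
θ = atan2(y, x) = 169.4212° → 169.4212° (mod 360°)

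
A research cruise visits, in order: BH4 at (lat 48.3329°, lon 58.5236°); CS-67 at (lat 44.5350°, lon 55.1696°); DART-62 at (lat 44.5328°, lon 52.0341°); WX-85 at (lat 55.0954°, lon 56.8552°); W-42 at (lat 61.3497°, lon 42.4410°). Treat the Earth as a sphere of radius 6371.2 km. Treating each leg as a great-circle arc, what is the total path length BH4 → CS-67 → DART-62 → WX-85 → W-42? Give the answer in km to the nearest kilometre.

BH4→CS-67: c = 0.077580 rad, d = 494.28 km
CS-67→DART-62: c = 0.039007 rad, d = 248.52 km
DART-62→WX-85: c = 0.192066 rad, d = 1223.69 km
WX-85→W-42: c = 0.171019 rad, d = 1089.59 km
Total = 494.28 + 248.52 + 1223.69 + 1089.59 = 3056.08 km

3056 km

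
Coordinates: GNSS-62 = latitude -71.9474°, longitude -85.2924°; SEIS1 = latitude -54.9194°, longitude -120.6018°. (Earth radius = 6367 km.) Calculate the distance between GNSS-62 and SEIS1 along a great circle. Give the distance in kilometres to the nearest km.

2508 km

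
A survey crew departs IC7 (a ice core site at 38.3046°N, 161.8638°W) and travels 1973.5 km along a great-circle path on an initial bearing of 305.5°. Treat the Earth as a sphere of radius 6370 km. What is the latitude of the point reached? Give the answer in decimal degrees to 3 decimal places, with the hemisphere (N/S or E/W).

46.825°N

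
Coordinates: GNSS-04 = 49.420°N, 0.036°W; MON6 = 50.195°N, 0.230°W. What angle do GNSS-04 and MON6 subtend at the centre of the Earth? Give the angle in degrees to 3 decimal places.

Δφ = 0.7750°,  Δλ = -0.1940°
a = sin²(Δφ/2) + cos φ₁ cos φ₂ sin²(Δλ/2) = 0.000047
c = 2·arcsin(√a) = 0.013702 rad = 0.7850°

0.785°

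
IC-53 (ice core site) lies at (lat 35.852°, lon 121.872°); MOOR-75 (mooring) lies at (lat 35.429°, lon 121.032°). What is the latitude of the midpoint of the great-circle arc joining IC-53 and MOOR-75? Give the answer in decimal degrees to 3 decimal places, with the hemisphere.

Bx = cos φ₂ cos Δλ = 0.814747,  By = cos φ₂ sin Δλ = -0.011946
φₘ = atan2(sin φ₁ + sin φ₂, √((cos φ₁ + Bx)² + By²)) = 35.64123°
λₘ = λ₁ + atan2(By, cos φ₁ + Bx) = 121.45089°

35.641°N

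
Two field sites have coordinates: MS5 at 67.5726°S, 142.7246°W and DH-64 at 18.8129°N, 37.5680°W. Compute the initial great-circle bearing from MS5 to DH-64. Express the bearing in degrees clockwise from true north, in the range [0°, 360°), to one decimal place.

96.6°

Δλ = 105.1566°
y = sin Δλ · cos φ₂ = 0.913650
x = cos φ₁ sin φ₂ − sin φ₁ cos φ₂ cos Δλ = -0.105741
θ = atan2(y, x) = 96.6018° → 96.6018° (mod 360°)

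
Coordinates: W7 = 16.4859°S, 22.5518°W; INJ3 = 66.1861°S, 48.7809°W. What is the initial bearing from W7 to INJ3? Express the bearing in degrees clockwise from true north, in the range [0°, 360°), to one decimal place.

Δλ = -26.2291°
y = sin Δλ · cos φ₂ = -0.178450
x = cos φ₁ sin φ₂ − sin φ₁ cos φ₂ cos Δλ = -0.774469
θ = atan2(y, x) = -167.0246° → 192.9754° (mod 360°)

193.0°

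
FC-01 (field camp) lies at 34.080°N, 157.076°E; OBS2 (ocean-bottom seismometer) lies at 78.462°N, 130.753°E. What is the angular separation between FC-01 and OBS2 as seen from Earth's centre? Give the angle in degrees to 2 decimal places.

45.77°

Δφ = 44.3820°,  Δλ = -26.3230°
a = sin²(Δφ/2) + cos φ₁ cos φ₂ sin²(Δλ/2) = 0.151243
c = 2·arcsin(√a) = 0.798874 rad = 45.7721°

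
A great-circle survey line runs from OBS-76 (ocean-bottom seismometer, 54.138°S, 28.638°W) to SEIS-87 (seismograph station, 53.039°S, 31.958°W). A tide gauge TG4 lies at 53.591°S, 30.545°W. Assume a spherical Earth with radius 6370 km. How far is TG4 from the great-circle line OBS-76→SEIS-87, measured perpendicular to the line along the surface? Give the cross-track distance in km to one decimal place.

6.4 km

δ₁₃ = central angle OBS-76→TG4 = 0.021825 rad  (haversine)
θ₁₃ = bearing OBS-76→TG4 = 295.167°,  θ₁₂ = bearing OBS-76→SEIS-87 = 297.804°
dₓₜ = R·arcsin(sin δ₁₃ · sin(θ₁₃ − θ₁₂)) = 6370·arcsin(0.02182·sin(-2.637°)) = -6.396 km
|dₓₜ| = 6.396 km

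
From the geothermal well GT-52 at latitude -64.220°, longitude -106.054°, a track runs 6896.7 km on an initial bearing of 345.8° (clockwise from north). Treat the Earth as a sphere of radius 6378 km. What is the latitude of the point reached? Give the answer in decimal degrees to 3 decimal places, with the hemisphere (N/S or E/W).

2.937°S

δ = d/R = 6896.7/6378 = 1.081326 rad
φ₂ = arcsin(sin φ₁ cos δ + cos φ₁ sin δ cos θ)
   = arcsin(-0.90047·0.47016 + 0.43492·0.88258·0.96945) = -2.93724°
λ₂ = λ₁ + atan2(sin θ sin δ cos φ₁, cos δ − sin φ₁ sin φ₂) = -118.57449°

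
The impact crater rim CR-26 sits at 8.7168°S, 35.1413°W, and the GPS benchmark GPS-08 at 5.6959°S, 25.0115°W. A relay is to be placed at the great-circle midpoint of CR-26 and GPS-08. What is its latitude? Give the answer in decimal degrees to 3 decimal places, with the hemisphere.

Bx = cos φ₂ cos Δλ = 0.979551,  By = cos φ₂ sin Δλ = 0.175010
φₘ = atan2(sin φ₁ + sin φ₂, √((cos φ₁ + Bx)² + By²)) = -7.23430°
λₘ = λ₁ + atan2(By, cos φ₁ + Bx) = -30.05947°

7.234°S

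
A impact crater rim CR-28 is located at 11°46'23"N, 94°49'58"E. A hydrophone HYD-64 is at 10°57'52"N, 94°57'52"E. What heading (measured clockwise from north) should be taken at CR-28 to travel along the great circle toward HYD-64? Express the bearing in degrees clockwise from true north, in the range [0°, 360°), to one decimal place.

170.9°

CR-28: φ = +11.77306°, λ = +94.83278°
HYD-64: φ = +10.96444°, λ = +94.96444°
Δλ = 0.1317°
y = sin Δλ · cos φ₂ = 0.002256
x = cos φ₁ sin φ₂ − sin φ₁ cos φ₂ cos Δλ = -0.014112
θ = atan2(y, x) = 170.9170° → 170.9170° (mod 360°)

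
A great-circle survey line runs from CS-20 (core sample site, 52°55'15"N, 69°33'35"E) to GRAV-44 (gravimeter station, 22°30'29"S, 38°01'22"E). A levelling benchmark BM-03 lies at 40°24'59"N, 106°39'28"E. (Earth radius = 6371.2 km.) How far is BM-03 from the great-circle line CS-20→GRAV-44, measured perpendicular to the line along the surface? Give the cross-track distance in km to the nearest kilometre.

2946 km

CS-20: φ = +52.92083°, λ = +69.55972°
GRAV-44: φ = -22.50806°, λ = +38.02278°
BM-03: φ = +40.41639°, λ = +106.65778°
δ₁₃ = central angle CS-20→BM-03 = 0.487786 rad  (haversine)
θ₁₃ = bearing CS-20→BM-03 = 101.518°,  θ₁₂ = bearing CS-20→GRAV-44 = 209.359°
dₓₜ = R·arcsin(sin δ₁₃ · sin(θ₁₃ − θ₁₂)) = 6371.2·arcsin(0.46867·sin(-107.842°)) = -2946.281 km
|dₓₜ| = 2946.281 km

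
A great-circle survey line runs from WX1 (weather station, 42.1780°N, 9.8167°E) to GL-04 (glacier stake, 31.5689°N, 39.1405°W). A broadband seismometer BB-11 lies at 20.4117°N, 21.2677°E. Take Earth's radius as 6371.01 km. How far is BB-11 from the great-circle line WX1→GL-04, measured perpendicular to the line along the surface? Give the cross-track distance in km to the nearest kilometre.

2310 km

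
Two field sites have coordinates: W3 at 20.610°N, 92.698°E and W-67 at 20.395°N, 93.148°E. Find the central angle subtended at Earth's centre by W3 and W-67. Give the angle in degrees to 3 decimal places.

Δφ = -0.2150°,  Δλ = 0.4500°
a = sin²(Δφ/2) + cos φ₁ cos φ₂ sin²(Δλ/2) = 0.000017
c = 2·arcsin(√a) = 0.008258 rad = 0.4732°

0.473°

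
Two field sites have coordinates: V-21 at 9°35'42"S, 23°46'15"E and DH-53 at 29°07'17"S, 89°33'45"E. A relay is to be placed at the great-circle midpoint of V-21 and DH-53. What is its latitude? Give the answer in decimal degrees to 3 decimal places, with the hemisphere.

V-21: φ = -9.59500°, λ = +23.77083°
DH-53: φ = -29.12139°, λ = +89.56250°
Bx = cos φ₂ cos Δλ = 0.358221,  By = cos φ₂ sin Δλ = 0.796767
φₘ = atan2(sin φ₁ + sin φ₂, √((cos φ₁ + Bx)² + By²)) = -22.69014°
λₘ = λ₁ + atan2(By, cos φ₁ + Bx) = 54.42737°

22.690°S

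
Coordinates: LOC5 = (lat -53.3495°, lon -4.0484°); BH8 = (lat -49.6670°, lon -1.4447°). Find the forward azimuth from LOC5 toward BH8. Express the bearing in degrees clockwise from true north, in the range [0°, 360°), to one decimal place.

24.8°

Δλ = 2.6037°
y = sin Δλ · cos φ₂ = 0.029402
x = cos φ₁ sin φ₂ − sin φ₁ cos φ₂ cos Δλ = 0.063691
θ = atan2(y, x) = 24.7795° → 24.7795° (mod 360°)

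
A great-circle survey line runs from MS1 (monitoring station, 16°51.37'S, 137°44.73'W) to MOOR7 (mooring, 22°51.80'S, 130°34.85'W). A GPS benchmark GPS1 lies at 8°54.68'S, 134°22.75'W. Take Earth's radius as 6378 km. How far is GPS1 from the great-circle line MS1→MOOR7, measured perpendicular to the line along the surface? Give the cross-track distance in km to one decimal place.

898.4 km

MS1: φ = -16.85617°, λ = -137.74550°
MOOR7: φ = -22.86333°, λ = -130.58083°
GPS1: φ = -8.91133°, λ = -134.37917°
δ₁₃ = central angle MS1→GPS1 = 0.150006 rad  (haversine)
θ₁₃ = bearing MS1→GPS1 = 22.841°,  θ₁₂ = bearing MS1→MOOR7 = 132.886°
dₓₜ = R·arcsin(sin δ₁₃ · sin(θ₁₃ − θ₁₂)) = 6378·arcsin(0.14944·sin(-110.044°)) = -898.387 km
|dₓₜ| = 898.387 km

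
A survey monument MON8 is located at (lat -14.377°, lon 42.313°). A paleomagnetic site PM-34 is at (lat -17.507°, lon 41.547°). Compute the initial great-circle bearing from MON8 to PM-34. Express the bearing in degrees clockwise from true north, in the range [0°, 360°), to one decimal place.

193.1°

Δλ = -0.7660°
y = sin Δλ · cos φ₂ = -0.012750
x = cos φ₁ sin φ₂ − sin φ₁ cos φ₂ cos Δλ = -0.054623
θ = atan2(y, x) = -166.8617° → 193.1383° (mod 360°)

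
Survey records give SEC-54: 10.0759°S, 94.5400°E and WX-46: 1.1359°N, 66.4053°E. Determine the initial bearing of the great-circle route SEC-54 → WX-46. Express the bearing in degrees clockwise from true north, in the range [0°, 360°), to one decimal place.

290.2°

Δλ = -28.1347°
y = sin Δλ · cos φ₂ = -0.471453
x = cos φ₁ sin φ₂ − sin φ₁ cos φ₂ cos Δλ = 0.173768
θ = atan2(y, x) = -69.7671° → 290.2329° (mod 360°)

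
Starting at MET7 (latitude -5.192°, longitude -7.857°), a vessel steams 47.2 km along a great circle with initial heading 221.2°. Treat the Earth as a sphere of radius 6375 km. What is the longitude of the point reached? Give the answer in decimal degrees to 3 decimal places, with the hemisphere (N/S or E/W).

δ = d/R = 47.2/6375 = 0.007404 rad
φ₂ = arcsin(sin φ₁ cos δ + cos φ₁ sin δ cos θ)
   = arcsin(-0.09049·0.99997 + 0.99590·0.00740·-0.75241) = -5.51112°
λ₂ = λ₁ + atan2(sin θ sin δ cos φ₁, cos δ − sin φ₁ sin φ₂) = -8.13772°

8.138°W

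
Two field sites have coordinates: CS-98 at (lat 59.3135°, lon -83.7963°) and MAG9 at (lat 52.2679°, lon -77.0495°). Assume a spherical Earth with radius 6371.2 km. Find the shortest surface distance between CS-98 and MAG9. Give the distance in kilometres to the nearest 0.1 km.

Δφ = -7.0456°,  Δλ = 6.7468°
a = sin²(Δφ/2) + cos φ₁ cos φ₂ sin²(Δλ/2) = 0.004857
c = 2·arcsin(√a) = 0.139497 rad = 7.9926°
d = R·c = 6371.2 × 0.139497 = 888.8 km

888.8 km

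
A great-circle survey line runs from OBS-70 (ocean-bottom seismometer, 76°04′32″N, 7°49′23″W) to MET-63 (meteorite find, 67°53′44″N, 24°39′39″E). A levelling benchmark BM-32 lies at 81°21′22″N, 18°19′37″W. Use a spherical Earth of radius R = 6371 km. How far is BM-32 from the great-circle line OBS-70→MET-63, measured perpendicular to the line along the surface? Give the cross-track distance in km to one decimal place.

OBS-70: φ = +76.07556°, λ = -7.82306°
MET-63: φ = +67.89556°, λ = +24.66083°
BM-32: φ = +81.35611°, λ = -18.32694°
δ₁₃ = central angle OBS-70→BM-32 = 0.098529 rad  (haversine)
θ₁₃ = bearing OBS-70→BM-32 = 343.828°,  θ₁₂ = bearing OBS-70→MET-63 = 112.845°
dₓₜ = R·arcsin(sin δ₁₃ · sin(θ₁₃ − θ₁₂)) = 6371·arcsin(0.09837·sin(230.983°)) = -487.405 km
|dₓₜ| = 487.405 km

487.4 km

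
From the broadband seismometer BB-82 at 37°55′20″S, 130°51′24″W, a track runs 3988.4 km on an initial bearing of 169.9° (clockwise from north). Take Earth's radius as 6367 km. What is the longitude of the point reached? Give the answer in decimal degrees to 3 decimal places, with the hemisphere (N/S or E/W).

110.979°W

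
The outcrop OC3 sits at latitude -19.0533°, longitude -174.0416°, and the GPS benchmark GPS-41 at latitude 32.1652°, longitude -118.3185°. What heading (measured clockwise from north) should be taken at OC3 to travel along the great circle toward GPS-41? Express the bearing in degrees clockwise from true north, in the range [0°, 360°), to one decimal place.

Δλ = 55.7231°
y = sin Δλ · cos φ₂ = 0.699498
x = cos φ₁ sin φ₂ − sin φ₁ cos φ₂ cos Δλ = 0.658832
θ = atan2(y, x) = 46.7149° → 46.7149° (mod 360°)

46.7°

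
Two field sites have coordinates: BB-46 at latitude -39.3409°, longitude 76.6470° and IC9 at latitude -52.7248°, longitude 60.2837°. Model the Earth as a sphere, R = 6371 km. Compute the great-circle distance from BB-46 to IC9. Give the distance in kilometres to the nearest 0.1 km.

Δφ = -13.3839°,  Δλ = -16.3633°
a = sin²(Δφ/2) + cos φ₁ cos φ₂ sin²(Δλ/2) = 0.023066
c = 2·arcsin(√a) = 0.304929 rad = 17.4711°
d = R·c = 6371 × 0.304929 = 1942.7 km

1942.7 km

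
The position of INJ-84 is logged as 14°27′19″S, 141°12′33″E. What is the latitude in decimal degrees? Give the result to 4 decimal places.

14.4553°S

14° + 27′/60 + 19″/3600 = 14 + 0.45000 + 0.00528 = 14.4553°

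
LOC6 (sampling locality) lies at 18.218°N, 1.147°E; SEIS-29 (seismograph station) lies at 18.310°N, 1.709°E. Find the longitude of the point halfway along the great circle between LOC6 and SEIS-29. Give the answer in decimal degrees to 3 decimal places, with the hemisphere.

Bx = cos φ₂ cos Δλ = 0.949325,  By = cos φ₂ sin Δλ = 0.009312
φₘ = atan2(sin φ₁ + sin φ₂, √((cos φ₁ + Bx)² + By²)) = 18.26421°
λₘ = λ₁ + atan2(By, cos φ₁ + Bx) = 1.42793°

1.428°E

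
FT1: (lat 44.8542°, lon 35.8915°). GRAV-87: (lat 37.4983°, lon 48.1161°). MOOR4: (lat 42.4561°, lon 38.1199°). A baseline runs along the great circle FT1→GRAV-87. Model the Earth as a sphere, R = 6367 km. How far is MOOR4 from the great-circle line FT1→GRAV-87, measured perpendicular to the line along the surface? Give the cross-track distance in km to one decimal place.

114.2 km

δ₁₃ = central angle FT1→MOOR4 = 0.050430 rad  (haversine)
θ₁₃ = bearing FT1→MOOR4 = 145.312°,  θ₁₂ = bearing FT1→GRAV-87 = 124.474°
dₓₜ = R·arcsin(sin δ₁₃ · sin(θ₁₃ − θ₁₂)) = 6367·arcsin(0.05041·sin(20.838°)) = 114.179 km
|dₓₜ| = 114.179 km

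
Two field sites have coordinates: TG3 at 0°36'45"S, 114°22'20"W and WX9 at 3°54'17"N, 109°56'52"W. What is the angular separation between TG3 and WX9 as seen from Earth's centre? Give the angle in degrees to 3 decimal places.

TG3: φ = -0.61250°, λ = -114.37222°
WX9: φ = +3.90472°, λ = -109.94778°
Δφ = 4.5172°,  Δλ = 4.4244°
a = sin²(Δφ/2) + cos φ₁ cos φ₂ sin²(Δλ/2) = 0.003040
c = 2·arcsin(√a) = 0.110322 rad = 6.3210°

6.321°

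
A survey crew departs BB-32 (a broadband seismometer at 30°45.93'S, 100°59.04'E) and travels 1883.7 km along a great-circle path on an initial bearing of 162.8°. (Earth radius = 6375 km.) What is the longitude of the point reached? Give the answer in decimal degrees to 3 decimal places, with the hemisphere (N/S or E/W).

108.204°E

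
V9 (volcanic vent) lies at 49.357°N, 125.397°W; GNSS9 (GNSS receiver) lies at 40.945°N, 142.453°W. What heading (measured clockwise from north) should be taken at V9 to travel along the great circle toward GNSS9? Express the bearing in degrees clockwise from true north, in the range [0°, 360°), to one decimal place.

Δλ = -17.0560°
y = sin Δλ · cos φ₂ = -0.221546
x = cos φ₁ sin φ₂ − sin φ₁ cos φ₂ cos Δλ = -0.121083
θ = atan2(y, x) = -118.6582° → 241.3418° (mod 360°)

241.3°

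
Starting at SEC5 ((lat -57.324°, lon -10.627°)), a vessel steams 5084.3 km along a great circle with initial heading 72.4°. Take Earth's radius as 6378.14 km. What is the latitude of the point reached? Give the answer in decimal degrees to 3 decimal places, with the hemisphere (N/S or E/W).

28.124°S

δ = d/R = 5084.3/6378.14 = 0.797145 rad
φ₂ = arcsin(sin φ₁ cos δ + cos φ₁ sin δ cos θ)
   = arcsin(-0.84174·0.69875 + 0.53989·0.71536·0.30237) = -28.12427°
λ₂ = λ₁ + atan2(sin θ sin δ cos φ₁, cos δ − sin φ₁ sin φ₂) = 40.01224°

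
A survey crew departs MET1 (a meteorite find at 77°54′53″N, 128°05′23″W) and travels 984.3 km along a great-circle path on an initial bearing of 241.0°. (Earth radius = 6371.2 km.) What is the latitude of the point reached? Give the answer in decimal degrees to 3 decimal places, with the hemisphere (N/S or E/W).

71.910°N

MET1: φ = +77.91472°, λ = -128.08972°
δ = d/R = 984.3/6371.2 = 0.154492 rad
φ₂ = arcsin(sin φ₁ cos δ + cos φ₁ sin δ cos θ)
   = arcsin(0.97784·0.98809 + 0.20937·0.15388·-0.48481) = 71.91032°
λ₂ = λ₁ + atan2(sin θ sin δ cos φ₁, cos δ − sin φ₁ sin φ₂) = -153.77571°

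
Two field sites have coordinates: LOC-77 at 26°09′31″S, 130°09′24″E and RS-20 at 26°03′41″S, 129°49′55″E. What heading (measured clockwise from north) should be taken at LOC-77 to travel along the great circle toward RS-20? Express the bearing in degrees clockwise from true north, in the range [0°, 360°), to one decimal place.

LOC-77: φ = -26.15861°, λ = +130.15667°
RS-20: φ = -26.06139°, λ = +129.83194°
Δλ = -0.3247°
y = sin Δλ · cos φ₂ = -0.005091
x = cos φ₁ sin φ₂ − sin φ₁ cos φ₂ cos Δλ = 0.001690
θ = atan2(y, x) = -71.6317° → 288.3683° (mod 360°)

288.4°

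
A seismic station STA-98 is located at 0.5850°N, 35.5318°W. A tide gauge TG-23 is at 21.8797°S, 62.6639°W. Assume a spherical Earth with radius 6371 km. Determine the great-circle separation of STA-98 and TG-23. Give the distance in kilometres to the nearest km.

3860 km

Δφ = -22.4647°,  Δλ = -27.1321°
a = sin²(Δφ/2) + cos φ₁ cos φ₂ sin²(Δλ/2) = 0.088998
c = 2·arcsin(√a) = 0.605874 rad = 34.7140°
d = R·c = 6371 × 0.605874 = 3860.0 km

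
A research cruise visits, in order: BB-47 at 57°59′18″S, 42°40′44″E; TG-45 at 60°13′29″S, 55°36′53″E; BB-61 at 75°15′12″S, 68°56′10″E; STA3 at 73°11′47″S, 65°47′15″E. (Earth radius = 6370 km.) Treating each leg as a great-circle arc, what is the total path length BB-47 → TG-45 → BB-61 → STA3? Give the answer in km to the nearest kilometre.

BB-47: φ = -57.98833°, λ = +42.67889°
TG-45: φ = -60.22472°, λ = +55.61472°
BB-61: φ = -75.25333°, λ = +68.93611°
STA3: φ = -73.19639°, λ = +65.78750°
BB-47→TG-45: c = 0.122079 rad, d = 777.64 km
TG-45→BB-61: c = 0.275110 rad, d = 1752.45 km
BB-61→STA3: c = 0.038872 rad, d = 247.62 km
Total = 777.64 + 1752.45 + 247.62 = 2777.72 km

2778 km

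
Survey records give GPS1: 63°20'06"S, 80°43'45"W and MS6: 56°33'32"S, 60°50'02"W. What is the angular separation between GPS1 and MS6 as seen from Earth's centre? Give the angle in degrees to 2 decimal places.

GPS1: φ = -63.33500°, λ = -80.72917°
MS6: φ = -56.55889°, λ = -60.83389°
Δφ = 6.7761°,  Δλ = 19.8953°
a = sin²(Δφ/2) + cos φ₁ cos φ₂ sin²(Δλ/2) = 0.010873
c = 2·arcsin(√a) = 0.208925 rad = 11.9705°

11.97°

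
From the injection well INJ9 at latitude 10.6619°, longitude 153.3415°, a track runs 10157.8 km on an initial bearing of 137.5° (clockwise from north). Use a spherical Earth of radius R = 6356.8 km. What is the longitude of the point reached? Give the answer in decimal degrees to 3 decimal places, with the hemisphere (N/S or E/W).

125.883°W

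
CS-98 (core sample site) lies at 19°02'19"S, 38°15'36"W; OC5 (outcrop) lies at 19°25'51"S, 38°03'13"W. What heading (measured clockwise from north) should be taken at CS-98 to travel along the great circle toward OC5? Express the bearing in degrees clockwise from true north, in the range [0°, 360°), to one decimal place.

CS-98: φ = -19.03861°, λ = -38.26000°
OC5: φ = -19.43083°, λ = -38.05361°
Δλ = 0.2064°
y = sin Δλ · cos φ₂ = 0.003397
x = cos φ₁ sin φ₂ − sin φ₁ cos φ₂ cos Δλ = -0.006848
θ = atan2(y, x) = 153.6144° → 153.6144° (mod 360°)

153.6°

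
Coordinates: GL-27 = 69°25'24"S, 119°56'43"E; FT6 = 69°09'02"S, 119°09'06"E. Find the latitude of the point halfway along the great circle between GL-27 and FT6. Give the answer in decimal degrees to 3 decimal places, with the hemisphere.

69.287°S

GL-27: φ = -69.42333°, λ = +119.94528°
FT6: φ = -69.15056°, λ = +119.15167°
Bx = cos φ₂ cos Δλ = 0.355879,  By = cos φ₂ sin Δλ = -0.004930
φₘ = atan2(sin φ₁ + sin φ₂, √((cos φ₁ + Bx)² + By²)) = -69.28740°
λₘ = λ₁ + atan2(By, cos φ₁ + Bx) = 119.54597°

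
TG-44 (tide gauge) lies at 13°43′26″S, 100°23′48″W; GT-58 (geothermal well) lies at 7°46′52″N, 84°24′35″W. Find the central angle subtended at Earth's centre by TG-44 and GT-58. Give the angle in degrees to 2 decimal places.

TG-44: φ = -13.72389°, λ = -100.39667°
GT-58: φ = +7.78111°, λ = -84.40972°
Δφ = 21.5050°,  Δλ = 15.9869°
a = sin²(Δφ/2) + cos φ₁ cos φ₂ sin²(Δλ/2) = 0.053420
c = 2·arcsin(√a) = 0.466473 rad = 26.7269°

26.73°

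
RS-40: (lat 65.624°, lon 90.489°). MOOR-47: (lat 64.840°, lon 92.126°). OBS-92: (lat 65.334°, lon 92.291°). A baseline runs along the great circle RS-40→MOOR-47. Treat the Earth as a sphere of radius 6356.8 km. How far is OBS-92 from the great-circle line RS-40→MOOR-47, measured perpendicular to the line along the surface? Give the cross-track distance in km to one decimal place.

41.4 km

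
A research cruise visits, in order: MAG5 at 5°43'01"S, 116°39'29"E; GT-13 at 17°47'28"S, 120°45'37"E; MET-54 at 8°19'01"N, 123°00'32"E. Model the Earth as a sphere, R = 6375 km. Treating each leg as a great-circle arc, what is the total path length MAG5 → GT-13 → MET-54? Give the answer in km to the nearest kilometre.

MAG5: φ = -5.71694°, λ = +116.65806°
GT-13: φ = -17.79111°, λ = +120.76028°
MET-54: φ = +8.31694°, λ = +123.00889°
MAG5→GT-13: c = 0.222040 rad, d = 1415.50 km
GT-13→MET-54: c = 0.457317 rad, d = 2915.40 km
Total = 1415.50 + 2915.40 = 4330.90 km

4331 km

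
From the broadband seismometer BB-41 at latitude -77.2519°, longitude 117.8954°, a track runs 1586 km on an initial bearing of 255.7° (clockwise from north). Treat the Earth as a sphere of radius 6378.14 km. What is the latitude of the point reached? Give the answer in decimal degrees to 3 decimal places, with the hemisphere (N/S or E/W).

73.489°S

δ = d/R = 1586/6378.14 = 0.248662 rad
φ₂ = arcsin(sin φ₁ cos δ + cos φ₁ sin δ cos θ)
   = arcsin(-0.97535·0.96924 + 0.22067·0.24611·-0.24700) = -73.48882°
λ₂ = λ₁ + atan2(sin θ sin δ cos φ₁, cos δ − sin φ₁ sin φ₂) = 60.84745°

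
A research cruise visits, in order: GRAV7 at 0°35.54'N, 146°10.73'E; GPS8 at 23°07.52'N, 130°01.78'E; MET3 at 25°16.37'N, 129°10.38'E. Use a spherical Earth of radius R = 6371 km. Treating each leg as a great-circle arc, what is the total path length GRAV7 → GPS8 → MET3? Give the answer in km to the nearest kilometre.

GRAV7: φ = +0.59233°, λ = +146.17883°
GPS8: φ = +23.12533°, λ = +130.02967°
MET3: φ = +25.27283°, λ = +129.17300°
GRAV7→GPS8: c = 0.479182 rad, d = 3052.87 km
GPS8→MET3: c = 0.039885 rad, d = 254.10 km
Total = 3052.87 + 254.10 = 3306.97 km

3307 km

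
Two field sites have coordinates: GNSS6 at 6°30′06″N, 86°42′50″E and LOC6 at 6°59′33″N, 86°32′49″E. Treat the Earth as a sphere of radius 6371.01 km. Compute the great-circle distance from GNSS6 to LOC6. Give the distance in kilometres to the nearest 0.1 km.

GNSS6: φ = +6.50167°, λ = +86.71389°
LOC6: φ = +6.99250°, λ = +86.54694°
Δφ = 0.4908°,  Δλ = -0.1669°
a = sin²(Δφ/2) + cos φ₁ cos φ₂ sin²(Δλ/2) = 0.000020
c = 2·arcsin(√a) = 0.009042 rad = 0.5181°
d = R·c = 6371.01 × 0.009042 = 57.6 km

57.6 km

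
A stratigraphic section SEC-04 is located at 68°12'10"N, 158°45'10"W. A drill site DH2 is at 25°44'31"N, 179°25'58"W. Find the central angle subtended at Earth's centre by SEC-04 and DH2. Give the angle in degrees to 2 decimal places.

44.26°

SEC-04: φ = +68.20278°, λ = -158.75278°
DH2: φ = +25.74194°, λ = -179.43278°
Δφ = -42.4608°,  Δλ = -20.6800°
a = sin²(Δφ/2) + cos φ₁ cos φ₂ sin²(Δλ/2) = 0.141906
c = 2·arcsin(√a) = 0.772471 rad = 44.2594°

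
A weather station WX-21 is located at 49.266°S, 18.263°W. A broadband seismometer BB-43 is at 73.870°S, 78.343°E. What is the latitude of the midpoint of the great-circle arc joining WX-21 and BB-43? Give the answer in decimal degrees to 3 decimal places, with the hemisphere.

Bx = cos φ₂ cos Δλ = -0.031960,  By = cos φ₂ sin Δλ = 0.275973
φₘ = atan2(sin φ₁ + sin φ₂, √((cos φ₁ + Bx)² + By²)) = -68.43378°
λₘ = λ₁ + atan2(By, cos φ₁ + Bx) = 5.71155°

68.434°S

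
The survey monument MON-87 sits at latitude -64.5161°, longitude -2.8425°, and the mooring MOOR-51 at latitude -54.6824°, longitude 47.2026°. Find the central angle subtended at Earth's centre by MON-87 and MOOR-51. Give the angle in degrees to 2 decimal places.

26.32°

Δφ = 9.8337°,  Δλ = 50.0451°
a = sin²(Δφ/2) + cos φ₁ cos φ₂ sin²(Δλ/2) = 0.051847
c = 2·arcsin(√a) = 0.459428 rad = 26.3233°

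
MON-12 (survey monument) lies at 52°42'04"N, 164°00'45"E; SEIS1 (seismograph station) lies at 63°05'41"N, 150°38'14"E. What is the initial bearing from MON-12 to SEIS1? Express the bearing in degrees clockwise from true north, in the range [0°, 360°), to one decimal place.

331.2°

MON-12: φ = +52.70111°, λ = +164.01250°
SEIS1: φ = +63.09472°, λ = +150.63722°
Δλ = -13.3753°
y = sin Δλ · cos φ₂ = -0.104680
x = cos φ₁ sin φ₂ − sin φ₁ cos φ₂ cos Δλ = 0.190173
θ = atan2(y, x) = -28.8303° → 331.1697° (mod 360°)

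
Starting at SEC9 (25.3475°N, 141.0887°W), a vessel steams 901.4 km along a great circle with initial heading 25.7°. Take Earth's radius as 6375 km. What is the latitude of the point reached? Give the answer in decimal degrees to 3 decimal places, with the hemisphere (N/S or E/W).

32.588°N

δ = d/R = 901.4/6375 = 0.141396 rad
φ₂ = arcsin(sin φ₁ cos δ + cos φ₁ sin δ cos θ)
   = arcsin(0.42811·0.99002 + 0.90373·0.14093·0.90108) = 32.58800°
λ₂ = λ₁ + atan2(sin θ sin δ cos φ₁, cos δ − sin φ₁ sin φ₂) = -136.92923°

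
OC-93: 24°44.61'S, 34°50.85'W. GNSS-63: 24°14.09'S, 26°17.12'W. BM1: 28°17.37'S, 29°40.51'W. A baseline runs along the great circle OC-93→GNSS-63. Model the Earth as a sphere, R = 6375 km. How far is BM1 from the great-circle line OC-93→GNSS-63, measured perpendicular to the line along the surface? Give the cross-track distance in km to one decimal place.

OC-93: φ = -24.74350°, λ = -34.84750°
GNSS-63: φ = -24.23483°, λ = -26.28533°
BM1: φ = -28.28950°, λ = -29.67517°
δ₁₃ = central angle OC-93→BM1 = 0.101739 rad  (haversine)
θ₁₃ = bearing OC-93→BM1 = 128.591°,  θ₁₂ = bearing OC-93→GNSS-63 = 88.049°
dₓₜ = R·arcsin(sin δ₁₃ · sin(θ₁₃ − θ₁₂)) = 6375·arcsin(0.10156·sin(40.541°)) = 421.160 km
|dₓₜ| = 421.160 km

421.2 km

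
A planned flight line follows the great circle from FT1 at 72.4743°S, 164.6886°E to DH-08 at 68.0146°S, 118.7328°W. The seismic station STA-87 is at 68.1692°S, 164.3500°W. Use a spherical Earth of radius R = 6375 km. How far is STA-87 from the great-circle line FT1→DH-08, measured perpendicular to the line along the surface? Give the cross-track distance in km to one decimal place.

718.1 km

δ₁₃ = central angle FT1→STA-87 = 0.194095 rad  (haversine)
θ₁₃ = bearing FT1→STA-87 = 82.690°,  θ₁₂ = bearing FT1→DH-08 = 118.337°
dₓₜ = R·arcsin(sin δ₁₃ · sin(θ₁₃ − θ₁₂)) = 6375·arcsin(0.19288·sin(-35.647°)) = -718.109 km
|dₓₜ| = 718.109 km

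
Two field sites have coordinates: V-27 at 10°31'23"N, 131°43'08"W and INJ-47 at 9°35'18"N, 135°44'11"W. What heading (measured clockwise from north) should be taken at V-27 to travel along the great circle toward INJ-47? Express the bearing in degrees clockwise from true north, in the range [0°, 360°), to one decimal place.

V-27: φ = +10.52306°, λ = -131.71889°
INJ-47: φ = +9.58833°, λ = -135.73639°
Δλ = -4.0175°
y = sin Δλ · cos φ₂ = -0.069082
x = cos φ₁ sin φ₂ − sin φ₁ cos φ₂ cos Δλ = -0.015871
θ = atan2(y, x) = -102.9384° → 257.0616° (mod 360°)

257.1°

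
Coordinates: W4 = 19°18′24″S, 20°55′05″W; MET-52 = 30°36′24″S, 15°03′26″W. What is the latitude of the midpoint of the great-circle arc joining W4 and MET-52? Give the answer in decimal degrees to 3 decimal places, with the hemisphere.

W4: φ = -19.30667°, λ = -20.91806°
MET-52: φ = -30.60667°, λ = -15.05722°
Bx = cos φ₂ cos Δλ = 0.856184,  By = cos φ₂ sin Δλ = 0.087887
φₘ = atan2(sin φ₁ + sin φ₂, √((cos φ₁ + Bx)² + By²)) = -24.98530°
λₘ = λ₁ + atan2(By, cos φ₁ + Bx) = -18.12268°

24.985°S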